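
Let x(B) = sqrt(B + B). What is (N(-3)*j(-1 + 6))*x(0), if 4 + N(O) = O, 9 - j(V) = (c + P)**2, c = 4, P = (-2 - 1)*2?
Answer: 0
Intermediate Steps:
P = -6 (P = -3*2 = -6)
j(V) = 5 (j(V) = 9 - (4 - 6)**2 = 9 - 1*(-2)**2 = 9 - 1*4 = 9 - 4 = 5)
x(B) = sqrt(2)*sqrt(B) (x(B) = sqrt(2*B) = sqrt(2)*sqrt(B))
N(O) = -4 + O
(N(-3)*j(-1 + 6))*x(0) = ((-4 - 3)*5)*(sqrt(2)*sqrt(0)) = (-7*5)*(sqrt(2)*0) = -35*0 = 0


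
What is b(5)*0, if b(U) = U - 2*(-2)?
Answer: 0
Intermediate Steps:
b(U) = 4 + U (b(U) = U + 4 = 4 + U)
b(5)*0 = (4 + 5)*0 = 9*0 = 0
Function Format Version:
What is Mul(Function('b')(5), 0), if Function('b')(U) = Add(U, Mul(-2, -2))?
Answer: 0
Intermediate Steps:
Function('b')(U) = Add(4, U) (Function('b')(U) = Add(U, 4) = Add(4, U))
Mul(Function('b')(5), 0) = Mul(Add(4, 5), 0) = Mul(9, 0) = 0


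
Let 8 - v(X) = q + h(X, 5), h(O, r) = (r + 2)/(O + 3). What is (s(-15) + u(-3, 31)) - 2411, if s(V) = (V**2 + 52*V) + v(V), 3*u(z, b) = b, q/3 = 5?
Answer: -35545/12 ≈ -2962.1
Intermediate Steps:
q = 15 (q = 3*5 = 15)
u(z, b) = b/3
h(O, r) = (2 + r)/(3 + O)
v(X) = -7 - 7/(3 + X) (v(X) = 8 - (15 + (2 + 5)/(3 + X)) = 8 - (15 + 7/(3 + X)) = 8 + (-15 - 7/(3 + X)) = -7 - 7/(3 + X))
s(V) = V**2 + 52*V + 7*(-4 - V)/(3 + V) (s(V) = (V**2 + 52*V) + 7*(-4 - V)/(3 + V) = V**2 + 52*V + 7*(-4 - V)/(3 + V))
(s(-15) + u(-3, 31)) - 2411 = ((-7 + (3 - 15)*(-7 + (-15)**2 + 52*(-15)))/(3 - 15) + (1/3)*31) - 2411 = ((-7 - 12*(-7 + 225 - 780))/(-12) + 31/3) - 2411 = (-(-7 - 12*(-562))/12 + 31/3) - 2411 = (-(-7 + 6744)/12 + 31/3) - 2411 = (-1/12*6737 + 31/3) - 2411 = (-6737/12 + 31/3) - 2411 = -6613/12 - 2411 = -35545/12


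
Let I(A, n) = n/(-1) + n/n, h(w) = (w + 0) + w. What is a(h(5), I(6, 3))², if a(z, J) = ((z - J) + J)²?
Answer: 10000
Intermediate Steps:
h(w) = 2*w (h(w) = w + w = 2*w)
I(A, n) = 1 - n (I(A, n) = n*(-1) + 1 = -n + 1 = 1 - n)
a(z, J) = z²
a(h(5), I(6, 3))² = ((2*5)²)² = (10²)² = 100² = 10000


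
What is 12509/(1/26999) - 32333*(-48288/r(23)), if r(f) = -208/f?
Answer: 2146133521/13 ≈ 1.6509e+8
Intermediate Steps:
12509/(1/26999) - 32333*(-48288/r(23)) = 12509/(1/26999) - 32333/(-208/23/(-48288)) = 12509/(1/26999) - 32333/(-208*1/23*(-1/48288)) = 12509*26999 - 32333/((-208/23*(-1/48288))) = 337730491 - 32333/13/69414 = 337730491 - 32333*69414/13 = 337730491 - 2244362862/13 = 2146133521/13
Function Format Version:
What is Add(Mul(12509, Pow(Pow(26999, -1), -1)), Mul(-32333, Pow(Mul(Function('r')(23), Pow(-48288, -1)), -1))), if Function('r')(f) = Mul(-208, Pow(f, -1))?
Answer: Rational(2146133521, 13) ≈ 1.6509e+8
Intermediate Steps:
Add(Mul(12509, Pow(Pow(26999, -1), -1)), Mul(-32333, Pow(Mul(Function('r')(23), Pow(-48288, -1)), -1))) = Add(Mul(12509, Pow(Pow(26999, -1), -1)), Mul(-32333, Pow(Mul(Mul(-208, Pow(23, -1)), Pow(-48288, -1)), -1))) = Add(Mul(12509, Pow(Rational(1, 26999), -1)), Mul(-32333, Pow(Mul(Mul(-208, Rational(1, 23)), Rational(-1, 48288)), -1))) = Add(Mul(12509, 26999), Mul(-32333, Pow(Mul(Rational(-208, 23), Rational(-1, 48288)), -1))) = Add(337730491, Mul(-32333, Pow(Rational(13, 69414), -1))) = Add(337730491, Mul(-32333, Rational(69414, 13))) = Add(337730491, Rational(-2244362862, 13)) = Rational(2146133521, 13)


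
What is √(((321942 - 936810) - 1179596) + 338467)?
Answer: I*√1455997 ≈ 1206.6*I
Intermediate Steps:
√(((321942 - 936810) - 1179596) + 338467) = √((-614868 - 1179596) + 338467) = √(-1794464 + 338467) = √(-1455997) = I*√1455997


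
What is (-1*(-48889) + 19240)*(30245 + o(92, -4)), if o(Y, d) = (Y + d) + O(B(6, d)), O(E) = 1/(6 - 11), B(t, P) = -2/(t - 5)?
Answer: 10332716656/5 ≈ 2.0665e+9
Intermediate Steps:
B(t, P) = -2/(-5 + t)
O(E) = -1/5 (O(E) = 1/(-5) = -1/5)
o(Y, d) = -1/5 + Y + d (o(Y, d) = (Y + d) - 1/5 = -1/5 + Y + d)
(-1*(-48889) + 19240)*(30245 + o(92, -4)) = (-1*(-48889) + 19240)*(30245 + (-1/5 + 92 - 4)) = (48889 + 19240)*(30245 + 439/5) = 68129*(151664/5) = 10332716656/5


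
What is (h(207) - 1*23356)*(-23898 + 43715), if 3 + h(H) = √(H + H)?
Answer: -462905303 + 59451*√46 ≈ -4.6250e+8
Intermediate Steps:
h(H) = -3 + √2*√H (h(H) = -3 + √(H + H) = -3 + √(2*H) = -3 + √2*√H)
(h(207) - 1*23356)*(-23898 + 43715) = ((-3 + √2*√207) - 1*23356)*(-23898 + 43715) = ((-3 + √2*(3*√23)) - 23356)*19817 = ((-3 + 3*√46) - 23356)*19817 = (-23359 + 3*√46)*19817 = -462905303 + 59451*√46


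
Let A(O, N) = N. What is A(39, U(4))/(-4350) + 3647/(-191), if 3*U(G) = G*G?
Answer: -23798203/1246275 ≈ -19.095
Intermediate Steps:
U(G) = G**2/3 (U(G) = (G*G)/3 = G**2/3)
A(39, U(4))/(-4350) + 3647/(-191) = ((1/3)*4**2)/(-4350) + 3647/(-191) = ((1/3)*16)*(-1/4350) + 3647*(-1/191) = (16/3)*(-1/4350) - 3647/191 = -8/6525 - 3647/191 = -23798203/1246275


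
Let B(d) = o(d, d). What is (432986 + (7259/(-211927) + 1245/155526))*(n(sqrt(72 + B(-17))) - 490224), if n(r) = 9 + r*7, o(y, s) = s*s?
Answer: -1165683427579088858191/5493359767 ≈ -2.1220e+11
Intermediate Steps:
o(y, s) = s**2
B(d) = d**2
n(r) = 9 + 7*r
(432986 + (7259/(-211927) + 1245/155526))*(n(sqrt(72 + B(-17))) - 490224) = (432986 + (7259/(-211927) + 1245/155526))*((9 + 7*sqrt(72 + (-17)**2)) - 490224) = (432986 + (7259*(-1/211927) + 1245*(1/155526)))*((9 + 7*sqrt(72 + 289)) - 490224) = (432986 + (-7259/211927 + 415/51842))*((9 + 7*sqrt(361)) - 490224) = (432986 - 288371373/10986719534)*((9 + 7*19) - 490224) = 4757095455777151*((9 + 133) - 490224)/10986719534 = 4757095455777151*(142 - 490224)/10986719534 = (4757095455777151/10986719534)*(-490082) = -1165683427579088858191/5493359767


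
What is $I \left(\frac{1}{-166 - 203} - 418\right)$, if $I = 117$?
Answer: $- \frac{2005159}{41} \approx -48906.0$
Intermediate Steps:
$I \left(\frac{1}{-166 - 203} - 418\right) = 117 \left(\frac{1}{-166 - 203} - 418\right) = 117 \left(\frac{1}{-369} - 418\right) = 117 \left(- \frac{1}{369} - 418\right) = 117 \left(- \frac{154243}{369}\right) = - \frac{2005159}{41}$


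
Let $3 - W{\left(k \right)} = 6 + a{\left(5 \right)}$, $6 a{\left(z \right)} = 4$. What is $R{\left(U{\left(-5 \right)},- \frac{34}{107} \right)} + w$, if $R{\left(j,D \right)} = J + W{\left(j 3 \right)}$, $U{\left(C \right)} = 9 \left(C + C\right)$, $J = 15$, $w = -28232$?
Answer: $- \frac{84662}{3} \approx -28221.0$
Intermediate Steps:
$a{\left(z \right)} = \frac{2}{3}$ ($a{\left(z \right)} = \frac{1}{6} \cdot 4 = \frac{2}{3}$)
$W{\left(k \right)} = - \frac{11}{3}$ ($W{\left(k \right)} = 3 - \left(6 + \frac{2}{3}\right) = 3 - \frac{20}{3} = - \frac{11}{3}$)
$U{\left(C \right)} = 18 C$ ($U{\left(C \right)} = 9 \cdot 2 C = 18 C$)
$R{\left(j,D \right)} = \frac{34}{3}$ ($R{\left(j,D \right)} = 15 - \frac{11}{3} = \frac{34}{3}$)
$R{\left(U{\left(-5 \right)},- \frac{34}{107} \right)} + w = \frac{34}{3} - 28232 = - \frac{84662}{3}$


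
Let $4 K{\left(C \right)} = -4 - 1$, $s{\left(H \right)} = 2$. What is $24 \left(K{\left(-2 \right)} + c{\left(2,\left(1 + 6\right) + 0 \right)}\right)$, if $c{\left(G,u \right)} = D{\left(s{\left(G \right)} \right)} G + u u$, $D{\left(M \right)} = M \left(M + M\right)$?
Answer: $1530$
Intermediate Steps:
$K{\left(C \right)} = - \frac{5}{4}$ ($K{\left(C \right)} = \frac{-4 - 1}{4} = \frac{1}{4} \left(-5\right) = - \frac{5}{4}$)
$D{\left(M \right)} = 2 M^{2}$ ($D{\left(M \right)} = M 2 M = 2 M^{2}$)
$c{\left(G,u \right)} = u^{2} + 8 G$ ($c{\left(G,u \right)} = 2 \cdot 2^{2} G + u u = 2 \cdot 4 G + u^{2} = 8 G + u^{2} = u^{2} + 8 G$)
$24 \left(K{\left(-2 \right)} + c{\left(2,\left(1 + 6\right) + 0 \right)}\right) = 24 \left(- \frac{5}{4} + \left(\left(\left(1 + 6\right) + 0\right)^{2} + 8 \cdot 2\right)\right) = 24 \left(- \frac{5}{4} + \left(\left(7 + 0\right)^{2} + 16\right)\right) = 24 \left(- \frac{5}{4} + \left(7^{2} + 16\right)\right) = 24 \left(- \frac{5}{4} + \left(49 + 16\right)\right) = 24 \left(- \frac{5}{4} + 65\right) = 24 \cdot \frac{255}{4} = 1530$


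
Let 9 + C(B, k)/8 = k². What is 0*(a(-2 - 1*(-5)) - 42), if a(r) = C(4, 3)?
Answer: 0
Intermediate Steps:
C(B, k) = -72 + 8*k²
a(r) = 0 (a(r) = -72 + 8*3² = -72 + 8*9 = -72 + 72 = 0)
0*(a(-2 - 1*(-5)) - 42) = 0*(0 - 42) = 0*(-42) = 0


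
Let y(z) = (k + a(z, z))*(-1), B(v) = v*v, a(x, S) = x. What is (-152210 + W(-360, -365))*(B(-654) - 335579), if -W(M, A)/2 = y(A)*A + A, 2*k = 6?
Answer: 10391210860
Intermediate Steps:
k = 3 (k = (½)*6 = 3)
B(v) = v²
y(z) = -3 - z (y(z) = (3 + z)*(-1) = -3 - z)
W(M, A) = -2*A - 2*A*(-3 - A) (W(M, A) = -2*((-3 - A)*A + A) = -2*(A*(-3 - A) + A) = -2*(A + A*(-3 - A)) = -2*A - 2*A*(-3 - A))
(-152210 + W(-360, -365))*(B(-654) - 335579) = (-152210 + 2*(-365)*(2 - 365))*((-654)² - 335579) = (-152210 + 2*(-365)*(-363))*(427716 - 335579) = (-152210 + 264990)*92137 = 112780*92137 = 10391210860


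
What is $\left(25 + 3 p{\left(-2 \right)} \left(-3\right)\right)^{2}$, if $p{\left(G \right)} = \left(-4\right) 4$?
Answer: $28561$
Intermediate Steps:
$p{\left(G \right)} = -16$
$\left(25 + 3 p{\left(-2 \right)} \left(-3\right)\right)^{2} = \left(25 + 3 \left(-16\right) \left(-3\right)\right)^{2} = \left(25 - -144\right)^{2} = \left(25 + 144\right)^{2} = 169^{2} = 28561$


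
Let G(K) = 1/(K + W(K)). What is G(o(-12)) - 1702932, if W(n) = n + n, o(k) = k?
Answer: -61305553/36 ≈ -1.7029e+6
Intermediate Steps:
W(n) = 2*n
G(K) = 1/(3*K) (G(K) = 1/(K + 2*K) = 1/(3*K))
G(o(-12)) - 1702932 = (1/3)/(-12) - 1702932 = (1/3)*(-1/12) - 1702932 = -1/36 - 1702932 = -61305553/36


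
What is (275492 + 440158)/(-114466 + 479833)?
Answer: 238550/121789 ≈ 1.9587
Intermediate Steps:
(275492 + 440158)/(-114466 + 479833) = 715650/365367 = 715650*(1/365367) = 238550/121789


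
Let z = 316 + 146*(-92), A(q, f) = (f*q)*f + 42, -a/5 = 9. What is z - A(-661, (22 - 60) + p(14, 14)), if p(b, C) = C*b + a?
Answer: 8427151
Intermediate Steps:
a = -45 (a = -5*9 = -45)
p(b, C) = -45 + C*b (p(b, C) = C*b - 45 = -45 + C*b)
A(q, f) = 42 + q*f**2 (A(q, f) = q*f**2 + 42 = 42 + q*f**2)
z = -13116 (z = 316 - 13432 = -13116)
z - A(-661, (22 - 60) + p(14, 14)) = -13116 - (42 - 661*((22 - 60) + (-45 + 14*14))**2) = -13116 - (42 - 661*(-38 + (-45 + 196))**2) = -13116 - (42 - 661*(-38 + 151)**2) = -13116 - (42 - 661*113**2) = -13116 - (42 - 661*12769) = -13116 - (42 - 8440309) = -13116 - 1*(-8440267) = -13116 + 8440267 = 8427151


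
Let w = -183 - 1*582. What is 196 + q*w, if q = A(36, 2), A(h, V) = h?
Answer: -27344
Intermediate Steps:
w = -765 (w = -183 - 582 = -765)
q = 36
196 + q*w = 196 + 36*(-765) = 196 - 27540 = -27344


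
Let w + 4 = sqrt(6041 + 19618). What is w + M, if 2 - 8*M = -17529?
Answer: 17499/8 + 3*sqrt(2851) ≈ 2347.6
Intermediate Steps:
M = 17531/8 (M = 1/4 - 1/8*(-17529) = 1/4 + 17529/8 = 17531/8 ≈ 2191.4)
w = -4 + 3*sqrt(2851) (w = -4 + sqrt(6041 + 19618) = -4 + sqrt(25659) = -4 + 3*sqrt(2851) ≈ 156.18)
w + M = (-4 + 3*sqrt(2851)) + 17531/8 = 17499/8 + 3*sqrt(2851)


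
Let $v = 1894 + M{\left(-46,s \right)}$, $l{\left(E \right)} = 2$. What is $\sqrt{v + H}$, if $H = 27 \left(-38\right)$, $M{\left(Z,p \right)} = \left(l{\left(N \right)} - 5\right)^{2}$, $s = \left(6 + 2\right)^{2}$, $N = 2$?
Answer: $\sqrt{877} \approx 29.614$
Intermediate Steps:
$s = 64$ ($s = 8^{2} = 64$)
$M{\left(Z,p \right)} = 9$ ($M{\left(Z,p \right)} = \left(2 - 5\right)^{2} = \left(-3\right)^{2} = 9$)
$H = -1026$
$v = 1903$ ($v = 1894 + 9 = 1903$)
$\sqrt{v + H} = \sqrt{1903 - 1026} = \sqrt{877}$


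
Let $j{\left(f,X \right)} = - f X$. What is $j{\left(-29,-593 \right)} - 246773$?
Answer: $-263970$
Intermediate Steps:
$j{\left(f,X \right)} = - X f$
$j{\left(-29,-593 \right)} - 246773 = \left(-1\right) \left(-593\right) \left(-29\right) - 246773 = -17197 - 246773 = -263970$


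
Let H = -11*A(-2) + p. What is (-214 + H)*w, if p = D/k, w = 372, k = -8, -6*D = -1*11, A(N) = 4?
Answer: -384245/4 ≈ -96061.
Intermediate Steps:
D = 11/6 (D = -(-1)*11/6 = -⅙*(-11) = 11/6 ≈ 1.8333)
p = -11/48 (p = (11/6)/(-8) = (11/6)*(-⅛) = -11/48 ≈ -0.22917)
H = -2123/48 (H = -11*4 - 11/48 = -44 - 11/48 = -2123/48 ≈ -44.229)
(-214 + H)*w = (-214 - 2123/48)*372 = -12395/48*372 = -384245/4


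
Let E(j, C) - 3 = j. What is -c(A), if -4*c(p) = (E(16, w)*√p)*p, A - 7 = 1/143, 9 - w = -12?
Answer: 9519*√143286/40898 ≈ 88.103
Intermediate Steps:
w = 21 (w = 9 - 1*(-12) = 9 + 12 = 21)
A = 1002/143 (A = 7 + 1/143 = 1002/143 ≈ 7.0070)
E(j, C) = 3 + j
c(p) = -19*p^(3/2)/4 (c(p) = -(3 + 16)*√p*p/4 = -19*√p*p/4 = -19*p^(3/2)/4)
-c(A) = -(-19)*(1002/143)^(3/2)/4 = -(-19)*1002*√143286/20449/4 = -(-9519)*√143286/40898 = 9519*√143286/40898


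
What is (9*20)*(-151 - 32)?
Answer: -32940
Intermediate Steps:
(9*20)*(-151 - 32) = 180*(-183) = -32940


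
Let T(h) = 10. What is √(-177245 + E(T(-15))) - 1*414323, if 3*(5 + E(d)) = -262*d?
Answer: -414323 + I*√1603110/3 ≈ -4.1432e+5 + 422.05*I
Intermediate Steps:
E(d) = -5 - 262*d/3 (E(d) = -5 + (-262*d)/3 = -5 - 262*d/3)
√(-177245 + E(T(-15))) - 1*414323 = √(-177245 + (-5 - 262/3*10)) - 1*414323 = √(-177245 + (-5 - 2620/3)) - 414323 = √(-177245 - 2635/3) - 414323 = √(-534370/3) - 414323 = I*√1603110/3 - 414323 = -414323 + I*√1603110/3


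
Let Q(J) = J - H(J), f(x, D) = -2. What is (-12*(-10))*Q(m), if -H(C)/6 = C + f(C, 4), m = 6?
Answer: 3600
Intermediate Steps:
H(C) = 12 - 6*C (H(C) = -6*(C - 2) = -6*(-2 + C) = 12 - 6*C)
Q(J) = -12 + 7*J (Q(J) = J - (12 - 6*J) = J + (-12 + 6*J) = -12 + 7*J)
(-12*(-10))*Q(m) = (-12*(-10))*(-12 + 7*6) = 120*(-12 + 42) = 120*30 = 3600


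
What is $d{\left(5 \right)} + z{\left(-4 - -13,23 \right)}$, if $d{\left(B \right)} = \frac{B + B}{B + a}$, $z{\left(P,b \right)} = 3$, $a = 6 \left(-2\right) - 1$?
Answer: $\frac{7}{4} \approx 1.75$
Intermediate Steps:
$a = -13$ ($a = -12 - 1 = -13$)
$d{\left(B \right)} = \frac{2 B}{-13 + B}$ ($d{\left(B \right)} = \frac{B + B}{B - 13} = \frac{2 B}{-13 + B}$)
$d{\left(5 \right)} + z{\left(-4 - -13,23 \right)} = 2 \cdot 5 \frac{1}{-13 + 5} + 3 = 2 \cdot 5 \frac{1}{-8} + 3 = 2 \cdot 5 \left(- \frac{1}{8}\right) + 3 = - \frac{5}{4} + 3 = \frac{7}{4}$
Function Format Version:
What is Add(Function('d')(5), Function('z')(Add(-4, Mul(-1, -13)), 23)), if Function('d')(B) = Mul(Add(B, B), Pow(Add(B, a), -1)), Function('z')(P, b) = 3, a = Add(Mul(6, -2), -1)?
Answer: Rational(7, 4) ≈ 1.7500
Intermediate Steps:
a = -13 (a = Add(-12, -1) = -13)
Function('d')(B) = Mul(2, B, Pow(Add(-13, B), -1)) (Function('d')(B) = Mul(Add(B, B), Pow(Add(B, -13), -1)) = Mul(Mul(2, B), Pow(Add(-13, B), -1)) = Mul(2, B, Pow(Add(-13, B), -1)))
Add(Function('d')(5), Function('z')(Add(-4, Mul(-1, -13)), 23)) = Add(Mul(2, 5, Pow(Add(-13, 5), -1)), 3) = Add(Mul(2, 5, Pow(-8, -1)), 3) = Add(Mul(2, 5, Rational(-1, 8)), 3) = Add(Rational(-5, 4), 3) = Rational(7, 4)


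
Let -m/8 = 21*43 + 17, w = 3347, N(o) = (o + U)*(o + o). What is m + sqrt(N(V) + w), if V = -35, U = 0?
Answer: -7360 + sqrt(5797) ≈ -7283.9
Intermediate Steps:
N(o) = 2*o**2 (N(o) = (o + 0)*(o + o) = o*(2*o) = 2*o**2)
m = -7360 (m = -8*(21*43 + 17) = -8*(903 + 17) = -8*920 = -7360)
m + sqrt(N(V) + w) = -7360 + sqrt(2*(-35)**2 + 3347) = -7360 + sqrt(2*1225 + 3347) = -7360 + sqrt(2450 + 3347) = -7360 + sqrt(5797)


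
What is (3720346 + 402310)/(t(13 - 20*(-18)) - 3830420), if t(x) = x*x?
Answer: -4122656/3691291 ≈ -1.1169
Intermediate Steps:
t(x) = x²
(3720346 + 402310)/(t(13 - 20*(-18)) - 3830420) = (3720346 + 402310)/((13 - 20*(-18))² - 3830420) = 4122656/((13 + 360)² - 3830420) = 4122656/(373² - 3830420) = 4122656/(139129 - 3830420) = 4122656/(-3691291) = 4122656*(-1/3691291) = -4122656/3691291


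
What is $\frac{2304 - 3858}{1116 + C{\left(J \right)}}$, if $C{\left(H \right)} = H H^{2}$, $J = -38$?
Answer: $\frac{777}{26878} \approx 0.028908$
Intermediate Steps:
$C{\left(H \right)} = H^{3}$
$\frac{2304 - 3858}{1116 + C{\left(J \right)}} = \frac{2304 - 3858}{1116 + \left(-38\right)^{3}} = - \frac{1554}{1116 - 54872} = - \frac{1554}{-53756} = \left(-1554\right) \left(- \frac{1}{53756}\right) = \frac{777}{26878}$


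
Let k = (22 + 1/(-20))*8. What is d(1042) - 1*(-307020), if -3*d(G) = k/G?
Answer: 2399360861/7815 ≈ 3.0702e+5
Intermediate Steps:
k = 878/5 (k = (22 - 1/20)*8 = (439/20)*8 = 878/5 ≈ 175.60)
d(G) = -878/(15*G)
d(1042) - 1*(-307020) = -878/15/1042 - 1*(-307020) = -878/15*1/1042 + 307020 = -439/7815 + 307020 = 2399360861/7815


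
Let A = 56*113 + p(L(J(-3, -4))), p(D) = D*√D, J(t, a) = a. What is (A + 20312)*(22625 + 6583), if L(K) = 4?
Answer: 778334784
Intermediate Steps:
p(D) = D^(3/2)
A = 6336 (A = 56*113 + 4^(3/2) = 6328 + 8 = 6336)
(A + 20312)*(22625 + 6583) = (6336 + 20312)*(22625 + 6583) = 26648*29208 = 778334784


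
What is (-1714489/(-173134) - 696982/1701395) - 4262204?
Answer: -1255511745855603153/294569321930 ≈ -4.2622e+6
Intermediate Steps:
(-1714489/(-173134) - 696982/1701395) - 4262204 = (-1714489*(-1/173134) - 696982*1/1701395) - 4262204 = (1714489/173134 - 696982/1701395) - 4262204 = 2796351730567/294569321930 - 4262204 = -1255511745855603153/294569321930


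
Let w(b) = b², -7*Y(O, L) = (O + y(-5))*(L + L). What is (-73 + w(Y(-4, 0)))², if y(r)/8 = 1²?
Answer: 5329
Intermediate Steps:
y(r) = 8 (y(r) = 8*1² = 8*1 = 8)
Y(O, L) = -2*L*(8 + O)/7 (Y(O, L) = -(O + 8)*(L + L)/7 = -(8 + O)*2*L/7 = -2*L*(8 + O)/7)
(-73 + w(Y(-4, 0)))² = (-73 + (-2/7*0*(8 - 4))²)² = (-73 + (-2/7*0*4)²)² = (-73 + 0²)² = (-73 + 0)² = (-73)² = 5329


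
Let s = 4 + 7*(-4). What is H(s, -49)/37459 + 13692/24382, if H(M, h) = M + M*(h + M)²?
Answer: -1303028406/456662669 ≈ -2.8534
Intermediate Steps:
s = -24 (s = 4 - 28 = -24)
H(M, h) = M + M*(M + h)²
H(s, -49)/37459 + 13692/24382 = -24*(1 + (-24 - 49)²)/37459 + 13692/24382 = -24*(1 + (-73)²)*(1/37459) + 13692*(1/24382) = -24*(1 + 5329)*(1/37459) + 6846/12191 = -24*5330*(1/37459) + 6846/12191 = -127920*1/37459 + 6846/12191 = -127920/37459 + 6846/12191 = -1303028406/456662669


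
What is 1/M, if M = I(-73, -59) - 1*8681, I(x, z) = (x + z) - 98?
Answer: -1/8911 ≈ -0.00011222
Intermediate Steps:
I(x, z) = -98 + x + z
M = -8911 (M = (-98 - 73 - 59) - 1*8681 = -230 - 8681 = -8911)
1/M = 1/(-8911) = -1/8911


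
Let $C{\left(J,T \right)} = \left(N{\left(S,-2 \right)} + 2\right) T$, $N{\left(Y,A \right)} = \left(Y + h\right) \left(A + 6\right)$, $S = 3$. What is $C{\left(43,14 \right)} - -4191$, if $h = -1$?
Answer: $4331$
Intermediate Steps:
$N{\left(Y,A \right)} = \left(-1 + Y\right) \left(6 + A\right)$ ($N{\left(Y,A \right)} = \left(Y - 1\right) \left(A + 6\right) = \left(-1 + Y\right) \left(6 + A\right)$)
$C{\left(J,T \right)} = 10 T$ ($C{\left(J,T \right)} = \left(\left(-6 - -2 + 6 \cdot 3 - 6\right) + 2\right) T = \left(\left(-6 + 2 + 18 - 6\right) + 2\right) T = \left(8 + 2\right) T = 10 T$)
$C{\left(43,14 \right)} - -4191 = 10 \cdot 14 - -4191 = 140 + 4191 = 4331$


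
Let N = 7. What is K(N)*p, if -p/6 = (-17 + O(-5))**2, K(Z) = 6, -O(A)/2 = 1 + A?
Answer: -2916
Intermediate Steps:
O(A) = -2 - 2*A (O(A) = -2*(1 + A) = -2 - 2*A)
p = -486 (p = -6*(-17 + (-2 - 2*(-5)))**2 = -6*(-17 + (-2 + 10))**2 = -6*(-17 + 8)**2 = -6*(-9)**2 = -6*81 = -486)
K(N)*p = 6*(-486) = -2916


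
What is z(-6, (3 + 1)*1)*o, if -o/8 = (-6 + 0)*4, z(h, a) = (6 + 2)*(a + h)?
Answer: -3072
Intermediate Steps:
z(h, a) = 8*a + 8*h (z(h, a) = 8*(a + h) = 8*a + 8*h)
o = 192 (o = -8*(-6 + 0)*4 = -(-48)*4 = -8*(-24) = 192)
z(-6, (3 + 1)*1)*o = (8*((3 + 1)*1) + 8*(-6))*192 = (8*(4*1) - 48)*192 = (8*4 - 48)*192 = (32 - 48)*192 = -16*192 = -3072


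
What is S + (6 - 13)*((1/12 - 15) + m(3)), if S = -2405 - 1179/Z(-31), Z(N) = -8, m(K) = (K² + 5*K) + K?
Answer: -56213/24 ≈ -2342.2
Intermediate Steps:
m(K) = K² + 6*K
S = -18061/8 (S = -2405 - 1179/(-8) = -2405 - 1179*(-⅛) = -2405 + 1179/8 = -18061/8 ≈ -2257.6)
S + (6 - 13)*((1/12 - 15) + m(3)) = -18061/8 + (6 - 13)*((1/12 - 15) + 3*(6 + 3)) = -18061/8 - 7*((1/12 - 15) + 3*9) = -18061/8 - 7*(-179/12 + 27) = -18061/8 - 7*145/12 = -18061/8 - 1015/12 = -56213/24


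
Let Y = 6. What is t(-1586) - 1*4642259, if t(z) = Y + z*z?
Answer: -2126857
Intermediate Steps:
t(z) = 6 + z² (t(z) = 6 + z*z = 6 + z²)
t(-1586) - 1*4642259 = (6 + (-1586)²) - 1*4642259 = (6 + 2515396) - 4642259 = 2515402 - 4642259 = -2126857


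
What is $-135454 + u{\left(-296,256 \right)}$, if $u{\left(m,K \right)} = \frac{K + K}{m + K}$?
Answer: $- \frac{677334}{5} \approx -1.3547 \cdot 10^{5}$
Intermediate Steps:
$u{\left(m,K \right)} = \frac{2 K}{K + m}$
$-135454 + u{\left(-296,256 \right)} = -135454 + 2 \cdot 256 \frac{1}{256 - 296} = -135454 + 2 \cdot 256 \frac{1}{-40} = -135454 + 2 \cdot 256 \left(- \frac{1}{40}\right) = -135454 - \frac{64}{5} = - \frac{677334}{5}$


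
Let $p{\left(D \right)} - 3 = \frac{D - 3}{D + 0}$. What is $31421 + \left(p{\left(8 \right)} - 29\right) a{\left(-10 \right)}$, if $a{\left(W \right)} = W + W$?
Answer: $\frac{63857}{2} \approx 31929.0$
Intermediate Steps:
$p{\left(D \right)} = 3 + \frac{-3 + D}{D}$ ($p{\left(D \right)} = 3 + \frac{D - 3}{D + 0} = 3 + \frac{-3 + D}{D}$)
$a{\left(W \right)} = 2 W$
$31421 + \left(p{\left(8 \right)} - 29\right) a{\left(-10 \right)} = 31421 + \left(\left(4 - \frac{3}{8}\right) - 29\right) 2 \left(-10\right) = 31421 + \left(\left(4 - \frac{3}{8}\right) - 29\right) \left(-20\right) = 31421 + \left(\frac{29}{8} - 29\right) \left(-20\right) = 31421 - - \frac{1015}{2} = 31421 + \frac{1015}{2} = \frac{63857}{2}$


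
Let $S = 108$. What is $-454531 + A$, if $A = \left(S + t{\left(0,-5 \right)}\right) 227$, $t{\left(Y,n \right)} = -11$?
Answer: $-432512$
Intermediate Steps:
$A = 22019$ ($A = \left(108 - 11\right) 227 = 97 \cdot 227 = 22019$)
$-454531 + A = -454531 + 22019 = -432512$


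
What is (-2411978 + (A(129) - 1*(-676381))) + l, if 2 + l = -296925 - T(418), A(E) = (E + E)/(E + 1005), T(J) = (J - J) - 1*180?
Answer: -384112973/189 ≈ -2.0323e+6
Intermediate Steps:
T(J) = -180 (T(J) = 0 - 180 = -180)
A(E) = 2*E/(1005 + E) (A(E) = (2*E)/(1005 + E) = 2*E/(1005 + E))
l = -296747 (l = -2 + (-296925 - 1*(-180)) = -2 + (-296925 + 180) = -2 - 296745 = -296747)
(-2411978 + (A(129) - 1*(-676381))) + l = (-2411978 + (2*129/(1005 + 129) - 1*(-676381))) - 296747 = (-2411978 + (2*129/1134 + 676381)) - 296747 = (-2411978 + (2*129*(1/1134) + 676381)) - 296747 = (-2411978 + (43/189 + 676381)) - 296747 = (-2411978 + 127836052/189) - 296747 = -328027790/189 - 296747 = -384112973/189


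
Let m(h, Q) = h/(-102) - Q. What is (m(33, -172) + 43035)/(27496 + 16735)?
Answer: 1469027/1503854 ≈ 0.97684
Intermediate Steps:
m(h, Q) = -Q - h/102 (m(h, Q) = h*(-1/102) - Q = -h/102 - Q = -Q - h/102)
(m(33, -172) + 43035)/(27496 + 16735) = ((-1*(-172) - 1/102*33) + 43035)/(27496 + 16735) = ((172 - 11/34) + 43035)/44231 = (5837/34 + 43035)*(1/44231) = (1469027/34)*(1/44231) = 1469027/1503854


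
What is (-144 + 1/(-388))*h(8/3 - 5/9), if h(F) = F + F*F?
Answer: -7431109/7857 ≈ -945.79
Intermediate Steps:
h(F) = F + F²
(-144 + 1/(-388))*h(8/3 - 5/9) = (-144 + 1/(-388))*((8/3 - 5/9)*(1 + (8/3 - 5/9))) = (-144 - 1/388)*((8*(⅓) - 5*⅑)*(1 + (8*(⅓) - 5*⅑))) = -55873*(8/3 - 5/9)*(1 + (8/3 - 5/9))/388 = -1061587*(1 + 19/9)/3492 = -1061587*28/(3492*9) = -55873/388*532/81 = -7431109/7857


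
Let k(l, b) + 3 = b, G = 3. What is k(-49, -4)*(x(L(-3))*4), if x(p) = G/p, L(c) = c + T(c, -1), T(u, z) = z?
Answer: 21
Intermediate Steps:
k(l, b) = -3 + b
L(c) = -1 + c (L(c) = c - 1 = -1 + c)
x(p) = 3/p
k(-49, -4)*(x(L(-3))*4) = (-3 - 4)*((3/(-1 - 3))*4) = -7*3/(-4)*4 = -7*3*(-1/4)*4 = -(-21)*4/4 = -7*(-3) = 21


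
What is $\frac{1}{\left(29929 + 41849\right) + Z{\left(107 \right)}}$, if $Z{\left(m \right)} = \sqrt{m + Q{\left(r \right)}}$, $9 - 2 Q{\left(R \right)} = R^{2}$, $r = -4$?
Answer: $\frac{47852}{3434720787} - \frac{\sqrt{46}}{3434720787} \approx 1.393 \cdot 10^{-5}$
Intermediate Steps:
$Q{\left(R \right)} = \frac{9}{2} - \frac{R^{2}}{2}$
$Z{\left(m \right)} = \sqrt{- \frac{7}{2} + m}$ ($Z{\left(m \right)} = \sqrt{m + \left(\frac{9}{2} - \frac{\left(-4\right)^{2}}{2}\right)} = \sqrt{m + \left(\frac{9}{2} - 8\right)} = \sqrt{m - \frac{7}{2}} = \sqrt{- \frac{7}{2} + m}$)
$\frac{1}{\left(29929 + 41849\right) + Z{\left(107 \right)}} = \frac{1}{\left(29929 + 41849\right) + \frac{\sqrt{-14 + 4 \cdot 107}}{2}} = \frac{1}{71778 + \frac{\sqrt{-14 + 428}}{2}} = \frac{1}{71778 + \frac{\sqrt{414}}{2}} = \frac{1}{71778 + \frac{3 \sqrt{46}}{2}}$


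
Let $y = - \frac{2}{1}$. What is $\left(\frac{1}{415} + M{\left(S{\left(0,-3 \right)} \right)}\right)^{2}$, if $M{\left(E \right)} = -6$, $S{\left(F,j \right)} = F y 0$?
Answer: $\frac{6195121}{172225} \approx 35.971$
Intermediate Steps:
$y = -2$ ($y = \left(-2\right) 1 = -2$)
$S{\left(F,j \right)} = 0$ ($S{\left(F,j \right)} = F \left(-2\right) 0 = - 2 F 0 = 0$)
$\left(\frac{1}{415} + M{\left(S{\left(0,-3 \right)} \right)}\right)^{2} = \left(\frac{1}{415} - 6\right)^{2} = \left(- \frac{2489}{415}\right)^{2} = \frac{6195121}{172225}$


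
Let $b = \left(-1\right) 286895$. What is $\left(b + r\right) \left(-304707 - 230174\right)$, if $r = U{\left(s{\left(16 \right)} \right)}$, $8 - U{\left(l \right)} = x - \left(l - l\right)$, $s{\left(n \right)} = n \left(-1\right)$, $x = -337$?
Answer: $153270150550$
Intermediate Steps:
$s{\left(n \right)} = - n$
$U{\left(l \right)} = 345$ ($U{\left(l \right)} = 8 - \left(-337 - \left(l - l\right)\right) = 8 - \left(-337 - 0\right) = 8 - \left(-337 + 0\right) = 8 - -337 = 8 + 337 = 345$)
$r = 345$
$b = -286895$
$\left(b + r\right) \left(-304707 - 230174\right) = \left(-286895 + 345\right) \left(-304707 - 230174\right) = \left(-286550\right) \left(-534881\right) = 153270150550$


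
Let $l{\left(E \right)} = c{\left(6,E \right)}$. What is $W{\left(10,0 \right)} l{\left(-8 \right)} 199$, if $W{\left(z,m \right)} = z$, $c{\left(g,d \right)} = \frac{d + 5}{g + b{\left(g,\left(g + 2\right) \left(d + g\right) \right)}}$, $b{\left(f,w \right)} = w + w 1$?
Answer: $\frac{2985}{13} \approx 229.62$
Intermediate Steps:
$b{\left(f,w \right)} = 2 w$ ($b{\left(f,w \right)} = w + w = 2 w$)
$c{\left(g,d \right)} = \frac{5 + d}{g + 2 \left(2 + g\right) \left(d + g\right)}$ ($c{\left(g,d \right)} = \frac{d + 5}{g + 2 \left(g + 2\right) \left(d + g\right)} = \frac{5 + d}{g + 2 \left(2 + g\right) \left(d + g\right)}$)
$l{\left(E \right)} = \frac{5 + E}{102 + 16 E}$ ($l{\left(E \right)} = \frac{5 + E}{2 \cdot 6^{2} + 4 E + 5 \cdot 6 + 2 E 6} = \frac{5 + E}{2 \cdot 36 + 4 E + 30 + 12 E} = \frac{5 + E}{72 + 4 E + 30 + 12 E} = \frac{5 + E}{102 + 16 E}$)
$W{\left(10,0 \right)} l{\left(-8 \right)} 199 = 10 \frac{5 - 8}{2 \left(51 + 8 \left(-8\right)\right)} 199 = 10 \cdot \frac{1}{2} \frac{1}{51 - 64} \left(-3\right) 199 = 10 \cdot \frac{1}{2} \frac{1}{-13} \left(-3\right) 199 = 10 \cdot \frac{1}{2} \left(- \frac{1}{13}\right) \left(-3\right) 199 = 10 \cdot \frac{3}{26} \cdot 199 = \frac{15}{13} \cdot 199 = \frac{2985}{13}$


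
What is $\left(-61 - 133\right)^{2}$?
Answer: $37636$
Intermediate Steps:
$\left(-61 - 133\right)^{2} = \left(-194\right)^{2} = 37636$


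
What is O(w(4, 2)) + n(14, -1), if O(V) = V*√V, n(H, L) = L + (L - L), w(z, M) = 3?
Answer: -1 + 3*√3 ≈ 4.1962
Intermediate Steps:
n(H, L) = L (n(H, L) = L + 0 = L)
O(V) = V^(3/2)
O(w(4, 2)) + n(14, -1) = 3^(3/2) - 1 = 3*√3 - 1 = -1 + 3*√3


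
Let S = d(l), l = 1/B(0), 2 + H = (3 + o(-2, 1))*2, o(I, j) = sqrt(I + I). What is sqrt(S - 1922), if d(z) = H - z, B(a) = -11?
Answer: sqrt(-232067 + 484*I)/11 ≈ 0.045668 + 43.794*I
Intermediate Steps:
o(I, j) = sqrt(2)*sqrt(I) (o(I, j) = sqrt(2*I) = sqrt(2)*sqrt(I))
H = 4 + 4*I (H = -2 + (3 + sqrt(2)*sqrt(-2))*2 = -2 + (3 + sqrt(2)*(I*sqrt(2)))*2 = -2 + (3 + 2*I)*2 = -2 + (6 + 4*I) = 4 + 4*I ≈ 4.0 + 4.0*I)
l = -1/11 (l = 1/(-11) = -1/11 ≈ -0.090909)
d(z) = 4 - z + 4*I (d(z) = (4 + 4*I) - z = 4 - z + 4*I)
S = 45/11 + 4*I (S = 4 - 1*(-1/11) + 4*I = 4 + 1/11 + 4*I = 45/11 + 4*I ≈ 4.0909 + 4.0*I)
sqrt(S - 1922) = sqrt((45/11 + 4*I) - 1922) = sqrt(-21097/11 + 4*I)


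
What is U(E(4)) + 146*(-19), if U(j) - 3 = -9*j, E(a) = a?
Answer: -2807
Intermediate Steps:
U(j) = 3 - 9*j
U(E(4)) + 146*(-19) = (3 - 9*4) + 146*(-19) = (3 - 36) - 2774 = -33 - 2774 = -2807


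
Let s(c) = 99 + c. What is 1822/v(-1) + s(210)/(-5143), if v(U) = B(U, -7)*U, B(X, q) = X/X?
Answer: -9370855/5143 ≈ -1822.1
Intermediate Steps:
B(X, q) = 1
v(U) = U (v(U) = 1*U = U)
1822/v(-1) + s(210)/(-5143) = 1822/(-1) + (99 + 210)/(-5143) = 1822*(-1) + 309*(-1/5143) = -1822 - 309/5143 = -9370855/5143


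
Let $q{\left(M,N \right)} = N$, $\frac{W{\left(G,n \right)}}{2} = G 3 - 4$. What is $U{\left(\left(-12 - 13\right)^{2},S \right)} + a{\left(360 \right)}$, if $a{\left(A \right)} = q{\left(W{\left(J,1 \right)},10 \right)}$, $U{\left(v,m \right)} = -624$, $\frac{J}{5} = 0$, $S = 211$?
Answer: $-614$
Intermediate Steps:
$J = 0$ ($J = 5 \cdot 0 = 0$)
$W{\left(G,n \right)} = -8 + 6 G$ ($W{\left(G,n \right)} = 2 \left(G 3 - 4\right) = 2 \left(3 G - 4\right) = 2 \left(-4 + 3 G\right) = -8 + 6 G$)
$a{\left(A \right)} = 10$
$U{\left(\left(-12 - 13\right)^{2},S \right)} + a{\left(360 \right)} = -624 + 10 = -614$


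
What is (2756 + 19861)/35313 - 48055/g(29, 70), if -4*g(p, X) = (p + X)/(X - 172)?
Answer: -76928886293/388443 ≈ -1.9804e+5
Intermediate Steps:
g(p, X) = -(X + p)/(4*(-172 + X)) (g(p, X) = -(p + X)/(4*(X - 172)) = -(X + p)/(4*(-172 + X)))
(2756 + 19861)/35313 - 48055/g(29, 70) = (2756 + 19861)/35313 - 48055*4*(-172 + 70)/(-1*70 - 1*29) = 22617*(1/35313) - 48055*(-408/(-70 - 29)) = 7539/11771 - 48055/((¼)*(-1/102)*(-99)) = 7539/11771 - 48055/33/136 = 7539/11771 - 48055*136/33 = 7539/11771 - 6535480/33 = -76928886293/388443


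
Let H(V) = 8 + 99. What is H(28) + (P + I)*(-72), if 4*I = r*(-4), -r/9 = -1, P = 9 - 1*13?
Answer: 1043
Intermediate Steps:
P = -4 (P = 9 - 13 = -4)
H(V) = 107
r = 9 (r = -9*(-1) = 9)
I = -9 (I = (9*(-4))/4 = (1/4)*(-36) = -9)
H(28) + (P + I)*(-72) = 107 + (-4 - 9)*(-72) = 107 - 13*(-72) = 107 + 936 = 1043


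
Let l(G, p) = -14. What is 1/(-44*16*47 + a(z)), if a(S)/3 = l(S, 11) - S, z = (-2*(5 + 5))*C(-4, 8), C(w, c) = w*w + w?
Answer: -1/32410 ≈ -3.0855e-5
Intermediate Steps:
C(w, c) = w + w² (C(w, c) = w² + w = w + w²)
z = -240 (z = (-2*(5 + 5))*(-4*(1 - 4)) = (-2*10)*(-4*(-3)) = -20*12 = -240)
a(S) = -42 - 3*S (a(S) = 3*(-14 - S) = -42 - 3*S)
1/(-44*16*47 + a(z)) = 1/(-44*16*47 + (-42 - 3*(-240))) = 1/(-704*47 + (-42 + 720)) = 1/(-33088 + 678) = 1/(-32410) = -1/32410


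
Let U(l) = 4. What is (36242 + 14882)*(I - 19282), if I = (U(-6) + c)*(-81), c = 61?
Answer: -1254940828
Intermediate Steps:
I = -5265 (I = (4 + 61)*(-81) = 65*(-81) = -5265)
(36242 + 14882)*(I - 19282) = (36242 + 14882)*(-5265 - 19282) = 51124*(-24547) = -1254940828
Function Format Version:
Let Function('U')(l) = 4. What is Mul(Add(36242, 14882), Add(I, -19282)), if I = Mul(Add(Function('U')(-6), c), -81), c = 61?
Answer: -1254940828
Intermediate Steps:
I = -5265 (I = Mul(Add(4, 61), -81) = Mul(65, -81) = -5265)
Mul(Add(36242, 14882), Add(I, -19282)) = Mul(Add(36242, 14882), Add(-5265, -19282)) = Mul(51124, -24547) = -1254940828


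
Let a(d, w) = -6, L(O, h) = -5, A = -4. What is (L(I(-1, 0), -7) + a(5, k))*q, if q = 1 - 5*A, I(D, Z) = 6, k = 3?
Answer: -231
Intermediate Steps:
q = 21 (q = 1 - 5*(-4) = 1 + 20 = 21)
(L(I(-1, 0), -7) + a(5, k))*q = (-5 - 6)*21 = -11*21 = -231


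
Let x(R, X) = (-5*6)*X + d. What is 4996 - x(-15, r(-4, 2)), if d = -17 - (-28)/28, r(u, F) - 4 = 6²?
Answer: 6212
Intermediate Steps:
r(u, F) = 40 (r(u, F) = 4 + 6² = 4 + 36 = 40)
d = -16 (d = -17 - (-28)/28 = -17 - 1*(-1) = -17 + 1 = -16)
x(R, X) = -16 - 30*X (x(R, X) = (-5*6)*X - 16 = -30*X - 16 = -16 - 30*X)
4996 - x(-15, r(-4, 2)) = 4996 - (-16 - 30*40) = 4996 - (-16 - 1200) = 4996 - 1*(-1216) = 4996 + 1216 = 6212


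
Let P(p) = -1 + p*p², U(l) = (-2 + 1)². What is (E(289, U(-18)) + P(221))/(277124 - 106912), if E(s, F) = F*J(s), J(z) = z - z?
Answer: 385495/6079 ≈ 63.414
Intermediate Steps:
J(z) = 0
U(l) = 1 (U(l) = (-1)² = 1)
E(s, F) = 0 (E(s, F) = F*0 = 0)
P(p) = -1 + p³
(E(289, U(-18)) + P(221))/(277124 - 106912) = (0 + (-1 + 221³))/(277124 - 106912) = (0 + (-1 + 10793861))/170212 = (0 + 10793860)*(1/170212) = 10793860*(1/170212) = 385495/6079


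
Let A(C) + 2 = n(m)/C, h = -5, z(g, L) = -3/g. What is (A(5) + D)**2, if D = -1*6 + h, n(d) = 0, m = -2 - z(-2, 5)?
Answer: 169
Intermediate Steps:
m = -7/2 (m = -2 - (-3)/(-2) = -2 - (-3)*(-1)/2 = -2 - 1*3/2 = -2 - 3/2 = -7/2 ≈ -3.5000)
D = -11 (D = -1*6 - 5 = -6 - 5 = -11)
A(C) = -2 (A(C) = -2 + 0/C = -2 + 0 = -2)
(A(5) + D)**2 = (-2 - 11)**2 = (-13)**2 = 169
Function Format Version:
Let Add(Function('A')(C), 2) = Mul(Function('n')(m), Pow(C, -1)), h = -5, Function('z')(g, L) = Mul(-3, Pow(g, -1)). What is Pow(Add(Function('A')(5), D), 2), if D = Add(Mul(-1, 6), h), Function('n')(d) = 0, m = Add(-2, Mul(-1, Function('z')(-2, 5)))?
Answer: 169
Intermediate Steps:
m = Rational(-7, 2) (m = Add(-2, Mul(-1, Mul(-3, Pow(-2, -1)))) = Add(-2, Mul(-1, Mul(-3, Rational(-1, 2)))) = Add(-2, Mul(-1, Rational(3, 2))) = Add(-2, Rational(-3, 2)) = Rational(-7, 2) ≈ -3.5000)
D = -11 (D = Add(Mul(-1, 6), -5) = Add(-6, -5) = -11)
Function('A')(C) = -2 (Function('A')(C) = Add(-2, Mul(0, Pow(C, -1))) = Add(-2, 0) = -2)
Pow(Add(Function('A')(5), D), 2) = Pow(Add(-2, -11), 2) = Pow(-13, 2) = 169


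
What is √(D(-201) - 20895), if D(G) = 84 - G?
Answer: 3*I*√2290 ≈ 143.56*I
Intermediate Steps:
√(D(-201) - 20895) = √((84 - 1*(-201)) - 20895) = √((84 + 201) - 20895) = √(285 - 20895) = √(-20610) = 3*I*√2290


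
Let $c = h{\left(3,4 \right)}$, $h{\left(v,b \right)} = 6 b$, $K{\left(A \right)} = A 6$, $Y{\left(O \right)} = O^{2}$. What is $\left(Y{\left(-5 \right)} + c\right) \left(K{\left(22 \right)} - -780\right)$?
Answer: $44688$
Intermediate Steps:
$K{\left(A \right)} = 6 A$
$c = 24$ ($c = 6 \cdot 4 = 24$)
$\left(Y{\left(-5 \right)} + c\right) \left(K{\left(22 \right)} - -780\right) = \left(\left(-5\right)^{2} + 24\right) \left(6 \cdot 22 - -780\right) = \left(25 + 24\right) \left(132 + 780\right) = 49 \cdot 912 = 44688$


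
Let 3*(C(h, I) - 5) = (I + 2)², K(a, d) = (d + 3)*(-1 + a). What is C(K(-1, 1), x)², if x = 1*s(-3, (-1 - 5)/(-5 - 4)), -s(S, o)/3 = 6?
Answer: 73441/9 ≈ 8160.1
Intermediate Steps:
K(a, d) = (-1 + a)*(3 + d) (K(a, d) = (3 + d)*(-1 + a) = (-1 + a)*(3 + d))
s(S, o) = -18 (s(S, o) = -3*6 = -18)
x = -18 (x = 1*(-18) = -18)
C(h, I) = 5 + (2 + I)²/3 (C(h, I) = 5 + (I + 2)²/3 = 5 + (2 + I)²/3)
C(K(-1, 1), x)² = (5 + (2 - 18)²/3)² = (5 + (⅓)*(-16)²)² = (5 + (⅓)*256)² = (5 + 256/3)² = (271/3)² = 73441/9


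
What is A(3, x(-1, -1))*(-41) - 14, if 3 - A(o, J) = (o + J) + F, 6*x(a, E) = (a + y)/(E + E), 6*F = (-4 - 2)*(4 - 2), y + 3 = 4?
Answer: -96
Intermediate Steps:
y = 1 (y = -3 + 4 = 1)
F = -2 (F = ((-4 - 2)*(4 - 2))/6 = (-6*2)/6 = (⅙)*(-12) = -2)
x(a, E) = (1 + a)/(12*E) (x(a, E) = ((a + 1)/(E + E))/6 = ((1 + a)/((2*E)))/6 = ((1 + a)*(1/(2*E)))/6 = ((1 + a)/(2*E))/6 = (1 + a)/(12*E))
A(o, J) = 5 - J - o (A(o, J) = 3 - ((o + J) - 2) = 3 - ((J + o) - 2) = 3 - (-2 + J + o) = 3 + (2 - J - o) = 5 - J - o)
A(3, x(-1, -1))*(-41) - 14 = (5 - (1 - 1)/(12*(-1)) - 1*3)*(-41) - 14 = (5 - (-1)*0/12 - 3)*(-41) - 14 = (5 - 1*0 - 3)*(-41) - 14 = (5 + 0 - 3)*(-41) - 14 = 2*(-41) - 14 = -82 - 14 = -96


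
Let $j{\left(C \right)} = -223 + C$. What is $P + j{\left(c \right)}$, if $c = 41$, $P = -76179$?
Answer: $-76361$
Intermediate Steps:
$P + j{\left(c \right)} = -76179 + \left(-223 + 41\right) = -76179 - 182 = -76361$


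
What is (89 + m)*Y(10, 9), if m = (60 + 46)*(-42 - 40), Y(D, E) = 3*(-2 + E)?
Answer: -180663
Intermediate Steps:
Y(D, E) = -6 + 3*E
m = -8692 (m = 106*(-82) = -8692)
(89 + m)*Y(10, 9) = (89 - 8692)*(-6 + 3*9) = -8603*(-6 + 27) = -8603*21 = -180663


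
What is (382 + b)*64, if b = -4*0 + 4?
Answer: 24704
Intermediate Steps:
b = 4 (b = 0 + 4 = 4)
(382 + b)*64 = (382 + 4)*64 = 386*64 = 24704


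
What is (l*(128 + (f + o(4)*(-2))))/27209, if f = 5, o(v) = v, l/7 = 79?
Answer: 9875/3887 ≈ 2.5405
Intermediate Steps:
l = 553 (l = 7*79 = 553)
(l*(128 + (f + o(4)*(-2))))/27209 = (553*(128 + (5 + 4*(-2))))/27209 = (553*(128 + (5 - 8)))*(1/27209) = (553*(128 - 3))*(1/27209) = (553*125)*(1/27209) = 69125*(1/27209) = 9875/3887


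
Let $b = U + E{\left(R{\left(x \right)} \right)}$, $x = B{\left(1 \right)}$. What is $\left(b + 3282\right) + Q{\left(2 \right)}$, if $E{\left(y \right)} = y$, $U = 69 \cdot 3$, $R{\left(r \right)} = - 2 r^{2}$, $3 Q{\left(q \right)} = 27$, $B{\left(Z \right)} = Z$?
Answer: $3496$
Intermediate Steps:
$x = 1$
$Q{\left(q \right)} = 9$ ($Q{\left(q \right)} = \frac{1}{3} \cdot 27 = 9$)
$U = 207$
$b = 205$ ($b = 207 - 2 \cdot 1^{2} = 207 - 2 = 205$)
$\left(b + 3282\right) + Q{\left(2 \right)} = \left(205 + 3282\right) + 9 = 3487 + 9 = 3496$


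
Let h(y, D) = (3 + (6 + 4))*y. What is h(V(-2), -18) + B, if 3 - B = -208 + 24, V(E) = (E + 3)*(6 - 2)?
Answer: 239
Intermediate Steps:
V(E) = 12 + 4*E (V(E) = (3 + E)*4 = 12 + 4*E)
h(y, D) = 13*y (h(y, D) = (3 + 10)*y = 13*y)
B = 187 (B = 3 - (-208 + 24) = 3 - 1*(-184) = 3 + 184 = 187)
h(V(-2), -18) + B = 13*(12 + 4*(-2)) + 187 = 13*(12 - 8) + 187 = 13*4 + 187 = 52 + 187 = 239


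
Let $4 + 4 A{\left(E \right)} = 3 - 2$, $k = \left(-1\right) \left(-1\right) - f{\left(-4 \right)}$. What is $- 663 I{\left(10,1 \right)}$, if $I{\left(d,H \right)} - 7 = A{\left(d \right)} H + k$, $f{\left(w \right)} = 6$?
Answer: $- \frac{3315}{4} \approx -828.75$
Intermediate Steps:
$k = -5$ ($k = \left(-1\right) \left(-1\right) - 6 = 1 - 6 = -5$)
$A{\left(E \right)} = - \frac{3}{4}$ ($A{\left(E \right)} = -1 + \frac{3 - 2}{4} = -1 + \frac{1}{4} \cdot 1 = -1 + \frac{1}{4} = - \frac{3}{4}$)
$I{\left(d,H \right)} = 2 - \frac{3 H}{4}$ ($I{\left(d,H \right)} = 7 - \left(5 + \frac{3 H}{4}\right) = 2 - \frac{3 H}{4}$)
$- 663 I{\left(10,1 \right)} = - 663 \left(2 - \frac{3}{4}\right) = \left(-663\right) \frac{5}{4} = - \frac{3315}{4}$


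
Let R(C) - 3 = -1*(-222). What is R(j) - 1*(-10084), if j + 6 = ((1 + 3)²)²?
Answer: 10309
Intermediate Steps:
j = 250 (j = -6 + ((1 + 3)²)² = -6 + (4²)² = -6 + 16² = -6 + 256 = 250)
R(C) = 225 (R(C) = 3 - 1*(-222) = 3 + 222 = 225)
R(j) - 1*(-10084) = 225 - 1*(-10084) = 225 + 10084 = 10309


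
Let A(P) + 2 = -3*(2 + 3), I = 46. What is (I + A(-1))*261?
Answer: 7569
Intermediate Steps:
A(P) = -17 (A(P) = -2 - 3*(2 + 3) = -2 - 3*5 = -2 - 15 = -17)
(I + A(-1))*261 = (46 - 17)*261 = 29*261 = 7569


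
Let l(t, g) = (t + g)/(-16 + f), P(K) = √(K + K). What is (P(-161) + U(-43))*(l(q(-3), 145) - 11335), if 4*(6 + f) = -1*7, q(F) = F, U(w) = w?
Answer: 46327899/95 - 1077393*I*√322/95 ≈ 4.8766e+5 - 2.0351e+5*I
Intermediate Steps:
P(K) = √2*√K (P(K) = √(2*K) = √2*√K)
f = -31/4 (f = -6 + (-1*7)/4 = -6 + (¼)*(-7) = -6 - 7/4 = -31/4 ≈ -7.7500)
l(t, g) = -4*g/95 - 4*t/95 (l(t, g) = (t + g)/(-16 - 31/4) = (g + t)/(-95/4) = (g + t)*(-4/95) = -4*g/95 - 4*t/95)
(P(-161) + U(-43))*(l(q(-3), 145) - 11335) = (√2*√(-161) - 43)*((-4/95*145 - 4/95*(-3)) - 11335) = (√2*(I*√161) - 43)*((-116/19 + 12/95) - 11335) = (I*√322 - 43)*(-568/95 - 11335) = (-43 + I*√322)*(-1077393/95) = 46327899/95 - 1077393*I*√322/95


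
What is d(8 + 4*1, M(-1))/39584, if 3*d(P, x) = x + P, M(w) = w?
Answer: 11/118752 ≈ 9.2630e-5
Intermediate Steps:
d(P, x) = P/3 + x/3 (d(P, x) = (x + P)/3 = (P + x)/3 = P/3 + x/3)
d(8 + 4*1, M(-1))/39584 = ((8 + 4*1)/3 + (⅓)*(-1))/39584 = ((8 + 4)/3 - ⅓)*(1/39584) = ((⅓)*12 - ⅓)*(1/39584) = (4 - ⅓)*(1/39584) = (11/3)*(1/39584) = 11/118752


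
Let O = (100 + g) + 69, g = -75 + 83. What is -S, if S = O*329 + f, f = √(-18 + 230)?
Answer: -58233 - 2*√53 ≈ -58248.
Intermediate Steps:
f = 2*√53 (f = √212 = 2*√53 ≈ 14.560)
g = 8
O = 177 (O = (100 + 8) + 69 = 108 + 69 = 177)
S = 58233 + 2*√53 (S = 177*329 + 2*√53 = 58233 + 2*√53 ≈ 58248.)
-S = -(58233 + 2*√53) = -58233 - 2*√53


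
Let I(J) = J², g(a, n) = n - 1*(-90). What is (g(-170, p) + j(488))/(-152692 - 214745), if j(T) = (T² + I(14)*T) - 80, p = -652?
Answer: -111050/122479 ≈ -0.90669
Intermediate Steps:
g(a, n) = 90 + n (g(a, n) = n + 90 = 90 + n)
j(T) = -80 + T² + 196*T (j(T) = (T² + 14²*T) - 80 = (T² + 196*T) - 80 = -80 + T² + 196*T)
(g(-170, p) + j(488))/(-152692 - 214745) = ((90 - 652) + (-80 + 488² + 196*488))/(-152692 - 214745) = (-562 + (-80 + 238144 + 95648))/(-367437) = (-562 + 333712)*(-1/367437) = 333150*(-1/367437) = -111050/122479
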